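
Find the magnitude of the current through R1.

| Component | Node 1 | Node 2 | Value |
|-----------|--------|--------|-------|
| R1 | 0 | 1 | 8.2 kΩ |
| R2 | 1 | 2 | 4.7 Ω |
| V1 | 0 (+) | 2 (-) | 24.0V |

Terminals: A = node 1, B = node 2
Nodal analysis, taking node 2 as the 0 V reference.
Source V1 fixes V_0 = 24 V.
KCL at each unknown node (sum of currents leaving = 0; resistances in Ω):
  Node 1: (V_1 - 24)/8200 + (V_1 - 0)/4.7 = 0
Collecting terms: 0.2129 × V_1 = 0.002927  =>  V_1 = 0.01375 V
I_R1 = (V_0 - V_1)/R1 = (24 - 0.01375)/8200 = 0.002925 A
|I_R1| = 0.002925 A

Final answer: |I_R1| = 0.002925 A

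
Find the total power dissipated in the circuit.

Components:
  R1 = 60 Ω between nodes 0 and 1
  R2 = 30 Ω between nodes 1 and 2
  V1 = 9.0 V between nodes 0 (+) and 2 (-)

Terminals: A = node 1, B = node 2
Nodal analysis, taking node 2 as the 0 V reference.
Source V1 fixes V_0 = 9 V.
KCL at each unknown node (sum of currents leaving = 0; resistances in Ω):
  Node 1: (V_1 - 9)/60 + (V_1 - 0)/30 = 0
Collecting terms: 0.05 × V_1 = 0.15  =>  V_1 = 3 V
Power in each resistor, P = (ΔV)²/R:
  P_R1 = (9 - 3)²/60 = 0.6 W
  P_R2 = (3 - 0)²/30 = 0.3 W
P_total = P_R1 + P_R2 = 0.9 W

Final answer: 0.9 W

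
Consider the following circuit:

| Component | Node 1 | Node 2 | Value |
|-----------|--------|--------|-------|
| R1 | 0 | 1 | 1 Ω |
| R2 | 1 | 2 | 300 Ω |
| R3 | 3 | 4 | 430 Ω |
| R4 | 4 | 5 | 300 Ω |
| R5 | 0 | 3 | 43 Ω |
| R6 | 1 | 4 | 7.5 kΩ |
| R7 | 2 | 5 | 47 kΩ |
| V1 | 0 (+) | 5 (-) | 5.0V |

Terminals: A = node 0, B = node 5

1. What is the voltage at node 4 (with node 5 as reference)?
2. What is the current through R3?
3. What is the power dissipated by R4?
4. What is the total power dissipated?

Nodal analysis, taking node 5 as the 0 V reference.
Source V1 fixes V_0 = 5 V.
KCL at each unknown node (sum of currents leaving = 0; resistances in Ω):
  Node 1: (V_1 - 5)/1 + (V_1 - V_2)/300 + (V_1 - V_4)/7500 = 0
  Node 2: (V_2 - V_1)/300 + (V_2 - 0)/47000 = 0
  Node 3: (V_3 - V_4)/430 + (V_3 - 5)/43 = 0
  Node 4: (V_4 - V_3)/430 + (V_4 - 0)/300 + (V_4 - V_1)/7500 = 0
Collecting terms (coefficients in siemens):
  1.003·V_1 - 0.003333·V_2 - 0.0001333·V_4 = 5
  0.003355·V_2 - 0.003333·V_1 = 0
  0.02558·V_3 - 0.002326·V_4 = 0.1163
  0.005792·V_4 - 0.0001333·V_1 - 0.002326·V_3 = 0
Solving these 4 simultaneous equations (Gaussian elimination) gives:
  V_1 = 4.999 V, V_2 = 4.968 V, V_3 = 4.729 V, V_4 = 2.014 V
Part 1:
  Read off the nodal solution: V_4 = 2.014 V
Part 2:
  I_R3 = (V_3 - V_4)/R3 = (4.729 - 2.014)/430 = 0.006314 A
  Magnitude: I_R3 = 0.006314 A
Part 3:
  I_R4 = (V_4 - V_5)/R4 = (2.014 - 0)/300 = 0.006712 A
  P_R4 = I_R4² × R4 = (0.006712)² × 300 = 0.01351 W
Part 4:
  Power in each resistor, P = (ΔV)²/R:
    P_R1 = (5 - 4.999)²/1 = 0.0000002538 W
    P_R2 = (4.999 - 4.968)²/300 = 0.000003352 W
    P_R3 = (4.729 - 2.014)²/430 = 0.01714 W
    P_R4 = (2.014 - 0)²/300 = 0.01351 W
    P_R5 = (5 - 4.729)²/43 = 0.001714 W
    P_R6 = (4.999 - 2.014)²/7500 = 0.001189 W
    P_R7 = (4.968 - 0)²/47000 = 0.0005251 W
  P_total = P_R1 + P_R2 + P_R3 + P_R4 + P_R5 + P_R6 + P_R7 = 0.03409 W

Final answers:
1. V_4 = 2.014 V
2. I_R3 = 0.006314 A
3. P_R4 = 0.01351 W
4. P_total = 0.03409 W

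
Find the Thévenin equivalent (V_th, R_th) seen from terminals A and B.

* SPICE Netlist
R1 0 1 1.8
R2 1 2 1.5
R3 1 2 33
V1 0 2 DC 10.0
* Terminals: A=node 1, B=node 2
Step 1 — V_th is the open-circuit voltage V_A - V_B (nothing connected across the terminals).
Nodal analysis, taking node 2 as the 0 V reference.
Source V1 fixes V_0 = 10 V.
KCL at each unknown node (sum of currents leaving = 0; resistances in Ω):
  Node 1: (V_1 - 10)/1.8 + (V_1 - 0)/1.5 + (V_1 - 0)/33 = 0
Collecting terms: 1.253 × V_1 = 5.556  =>  V_1 = 4.435 V
V_th = V_1 - V_2 = 4.435 - 0 = 4.435 V
Step 2 — R_th: zero the source — replace V1 by a short circuit (node 2 merges into node 0) — and find the resistance seen between A (node 1) and B (node 0).
Reduce the network between node 1 (A) and node 0 (B) by series/parallel combination:
  Rp1 = R1 ‖ R2 ‖ R3 (parallel, all between nodes 0 and 1) = 1/(1/1.8 + 1/1.5 + 1/33) = 0.7984 Ω
R_th = 0.7984 Ω

Final answer: V_th = 4.435 V, R_th = 0.7984 Ω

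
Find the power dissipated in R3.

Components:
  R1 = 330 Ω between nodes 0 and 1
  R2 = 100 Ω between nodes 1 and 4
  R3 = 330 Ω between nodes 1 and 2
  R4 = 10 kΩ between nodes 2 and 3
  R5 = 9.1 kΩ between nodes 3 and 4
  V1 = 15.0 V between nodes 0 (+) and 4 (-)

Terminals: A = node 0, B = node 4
Nodal analysis, taking node 4 as the 0 V reference.
Source V1 fixes V_0 = 15 V.
KCL at each unknown node (sum of currents leaving = 0; resistances in Ω):
  Node 1: (V_1 - 15)/330 + (V_1 - 0)/100 + (V_1 - V_2)/330 = 0
  Node 2: (V_2 - V_1)/330 + (V_2 - V_3)/10000 = 0
  Node 3: (V_3 - V_2)/10000 + (V_3 - 0)/9100 = 0
Collecting terms (coefficients in siemens):
  0.01606·V_1 - 0.00303·V_2 = 0.04545
  0.00313·V_2 - 0.00303·V_1 - 0.0001·V_3 = 0
  0.0002099·V_3 - 0.0001·V_2 = 0
Solving these 3 simultaneous equations (Gaussian elimination) gives:
  V_1 = 3.475 V, V_2 = 3.416 V, V_3 = 1.627 V
I_R3 = (V_1 - V_2)/R3 = (3.475 - 3.416)/330 = 0.0001788 A
P_R3 = I_R3² × R3 = (0.0001788)² × 330 = 0.00001055 W

Final answer: 1.055e-05 W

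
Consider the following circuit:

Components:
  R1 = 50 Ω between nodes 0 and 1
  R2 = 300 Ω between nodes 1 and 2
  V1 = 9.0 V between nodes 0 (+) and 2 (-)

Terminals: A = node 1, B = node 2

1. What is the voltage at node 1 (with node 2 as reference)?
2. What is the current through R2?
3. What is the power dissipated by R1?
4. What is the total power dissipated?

Nodal analysis, taking node 2 as the 0 V reference.
Source V1 fixes V_0 = 9 V.
KCL at each unknown node (sum of currents leaving = 0; resistances in Ω):
  Node 1: (V_1 - 9)/50 + (V_1 - 0)/300 = 0
Collecting terms: 0.02333 × V_1 = 0.18  =>  V_1 = 7.714 V
Part 1:
  Read off the nodal solution: V_1 = 7.714 V
Part 2:
  I_R2 = (V_1 - V_2)/R2 = (7.714 - 0)/300 = 0.02571 A
  Magnitude: I_R2 = 0.02571 A
Part 3:
  I_R1 = (V_0 - V_1)/R1 = (9 - 7.714)/50 = 0.02571 A
  P_R1 = I_R1² × R1 = (0.02571)² × 50 = 0.03306 W
Part 4:
  Power in each resistor, P = (ΔV)²/R:
    P_R1 = (9 - 7.714)²/50 = 0.03306 W
    P_R2 = (7.714 - 0)²/300 = 0.1984 W
  P_total = P_R1 + P_R2 = 0.2314 W

Final answers:
1. V_1 = 7.714 V
2. I_R2 = 0.02571 A
3. P_R1 = 0.03306 W
4. P_total = 0.2314 W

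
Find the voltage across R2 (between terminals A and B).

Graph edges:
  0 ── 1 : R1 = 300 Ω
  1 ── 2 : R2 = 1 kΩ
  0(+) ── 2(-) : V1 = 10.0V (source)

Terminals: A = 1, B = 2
R1 and R2 are in series across V1 (node 0 → node 1 → node 2), and the output A–B is taken across R2, so this is a voltage divider.
Series current: I = V1/(R1 + R2) = 10/(300 + 1000) = 10/1300 = 0.007692 A
V_R2 = I × R2 = V1 × R2/(R1 + R2) = 10 × 1000/1300 = 7.692 V

Final answer: 7.692 V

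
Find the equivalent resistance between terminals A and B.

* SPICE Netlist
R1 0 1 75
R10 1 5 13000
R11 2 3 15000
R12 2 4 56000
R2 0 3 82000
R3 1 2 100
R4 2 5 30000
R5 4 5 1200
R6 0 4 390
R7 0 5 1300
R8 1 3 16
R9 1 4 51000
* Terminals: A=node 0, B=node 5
The network is not a plain series/parallel combination. Inject a 1 A test current into terminal A (node 0) and return it from terminal B (node 5); then R_eq = V_A / (1 A).
Nodal analysis, taking node 5 as the 0 V reference.
Current source I_test pushes 1 A into node 0 and draws it out of node 5.
KCL at each unknown node (sum of currents leaving = 0; resistances in Ω):
  Node 0: (V_0 - V_1)/75 + (V_0 - V_3)/82000 + (V_0 - V_4)/390 + (V_0 - 0)/1300 - 1 = 0
  Node 1: (V_1 - V_0)/75 + (V_1 - V_2)/100 + (V_1 - V_3)/16 + (V_1 - V_4)/51000 + (V_1 - 0)/13000 = 0
  Node 2: (V_2 - V_1)/100 + (V_2 - 0)/30000 + (V_2 - V_3)/15000 + (V_2 - V_4)/56000 = 0
  Node 3: (V_3 - V_0)/82000 + (V_3 - V_1)/16 + (V_3 - V_2)/15000 = 0
  Node 4: (V_4 - V_0)/390 + (V_4 - V_1)/51000 + (V_4 - V_2)/56000 + (V_4 - 0)/1200 = 0
Collecting terms (coefficients in siemens):
  0.01668·V_0 - 0.01333·V_1 - 0.0000122·V_3 - 0.002564·V_4 = 1
  0.08593·V_1 - 0.01333·V_0 - 0.01·V_2 - 0.0625·V_3 - 0.00001961·V_4 = 0
  0.01012·V_2 - 0.01·V_1 - 0.00006667·V_3 - 0.00001786·V_4 = 0
  0.06258·V_3 - 0.0000122·V_0 - 0.0625·V_1 - 0.00006667·V_2 = 0
  0.003435·V_4 - 0.002564·V_0 - 0.00001961·V_1 - 0.00001786·V_2 = 0
Solving these 5 simultaneous equations (Gaussian elimination) gives:
  V_0 = 662.5 V, V_1 = 656.6 V, V_2 = 654.2 V, V_3 = 656.6 V
  V_4 = 501.7 V
R_eq = V_0 / 1 A = 662.5 Ω

Final answer: 662.5 Ω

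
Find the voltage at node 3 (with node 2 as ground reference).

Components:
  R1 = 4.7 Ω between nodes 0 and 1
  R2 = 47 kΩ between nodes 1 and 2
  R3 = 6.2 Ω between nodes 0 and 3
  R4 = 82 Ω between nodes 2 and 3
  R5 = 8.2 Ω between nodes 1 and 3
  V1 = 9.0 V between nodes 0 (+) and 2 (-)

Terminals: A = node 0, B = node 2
Nodal analysis, taking node 2 as the 0 V reference.
Source V1 fixes V_0 = 9 V.
KCL at each unknown node (sum of currents leaving = 0; resistances in Ω):
  Node 1: (V_1 - 9)/4.7 + (V_1 - 0)/47000 + (V_1 - V_3)/8.2 = 0
  Node 3: (V_3 - 9)/6.2 + (V_3 - 0)/82 + (V_3 - V_1)/8.2 = 0
Collecting terms (coefficients in siemens):
  0.3347·V_1 - 0.122·V_3 = 1.915
  0.2954·V_3 - 0.122·V_1 = 1.452
Determinant D = (0.3347)(0.2954) - (-0.122)(-0.122) = 0.08402
V_1 = [(1.915)(0.2954) - (-0.122)(1.452)]/D = 8.84 V
V_3 = [(0.3347)(1.452) - (1.915)(-0.122)]/D = 8.562 V
The requested potential is V_3 = 8.562 V.

Final answer: V_3 = 8.562 V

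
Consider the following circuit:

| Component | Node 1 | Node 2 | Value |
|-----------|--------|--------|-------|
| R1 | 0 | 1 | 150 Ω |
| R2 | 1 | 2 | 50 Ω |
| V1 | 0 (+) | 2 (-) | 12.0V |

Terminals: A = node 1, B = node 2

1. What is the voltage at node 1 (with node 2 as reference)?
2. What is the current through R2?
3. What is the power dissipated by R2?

Nodal analysis, taking node 2 as the 0 V reference.
Source V1 fixes V_0 = 12 V.
KCL at each unknown node (sum of currents leaving = 0; resistances in Ω):
  Node 1: (V_1 - 12)/150 + (V_1 - 0)/50 = 0
Collecting terms: 0.02667 × V_1 = 0.08  =>  V_1 = 3 V
Part 1:
  Read off the nodal solution: V_1 = 3 V
Part 2:
  I_R2 = (V_1 - V_2)/R2 = (3 - 0)/50 = 0.06 A
  Magnitude: I_R2 = 0.06 A
Part 3:
  I_R2 = (V_1 - V_2)/R2 = (3 - 0)/50 = 0.06 A
  P_R2 = I_R2² × R2 = (0.06)² × 50 = 0.18 W

Final answers:
1. V_1 = 3 V
2. I_R2 = 0.06 A
3. P_R2 = 0.18 W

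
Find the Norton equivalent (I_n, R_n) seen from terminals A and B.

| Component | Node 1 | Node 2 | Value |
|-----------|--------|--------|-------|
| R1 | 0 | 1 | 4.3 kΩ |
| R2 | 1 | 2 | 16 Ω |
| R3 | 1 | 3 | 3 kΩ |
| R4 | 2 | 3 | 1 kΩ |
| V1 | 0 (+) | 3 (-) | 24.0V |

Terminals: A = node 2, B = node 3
Find the Thévenin equivalent first; then I_n = V_th/R_th and R_n = R_th.
Step 1 — V_th is the open-circuit voltage V_A - V_B (nothing connected across the terminals).
Nodal analysis, taking node 3 as the 0 V reference.
Source V1 fixes V_0 = 24 V.
KCL at each unknown node (sum of currents leaving = 0; resistances in Ω):
  Node 1: (V_1 - 24)/4300 + (V_1 - V_2)/16 + (V_1 - 0)/3000 = 0
  Node 2: (V_2 - V_1)/16 + (V_2 - 0)/1000 = 0
Collecting terms (coefficients in siemens):
  0.06307·V_1 - 0.0625·V_2 = 0.005581
  0.0635·V_2 - 0.0625·V_1 = 0
Determinant D = (0.06307)(0.0635) - (-0.0625)(-0.0625) = 0.00009843
V_1 = [(0.005581)(0.0635) - (-0.0625)(0)]/D = 3.601 V
V_2 = [(0.06307)(0) - (0.005581)(-0.0625)]/D = 3.544 V
V_th = V_2 - V_3 = 3.544 - 0 = 3.544 V
Step 2 — R_th: zero the source — replace V1 by a short circuit (node 3 merges into node 0) — and find the resistance seen between A (node 2) and B (node 0).
Reduce the network between node 2 (A) and node 0 (B) by series/parallel combination:
  Rp1 = R1 ‖ R3 (parallel, both between nodes 0 and 1) = 1/(1/4300 + 1/3000) = 1767 Ω
  Rs1 = R2 + Rp1 (series, joined only at node 1) = 16 + 1767 = 1783 Ω
  Rp2 = R4 ‖ Rs1 (parallel, both between nodes 0 and 2) = 1/(1/1000 + 1/1783) = 640.7 Ω
R_th = 640.7 Ω
I_n = V_th/R_th = 3.544/640.7 = 0.005531 A, and R_n = R_th = 640.7 Ω

Final answer: I_n = 0.005531 A, R_n = 640.7 Ω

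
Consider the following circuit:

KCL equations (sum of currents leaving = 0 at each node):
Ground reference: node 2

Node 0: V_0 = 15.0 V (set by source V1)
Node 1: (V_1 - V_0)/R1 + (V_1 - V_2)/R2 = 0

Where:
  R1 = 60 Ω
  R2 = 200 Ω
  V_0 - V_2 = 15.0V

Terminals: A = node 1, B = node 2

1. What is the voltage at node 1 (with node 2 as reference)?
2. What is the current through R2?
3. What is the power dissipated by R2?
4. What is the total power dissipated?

Nodal analysis, taking node 2 as the 0 V reference.
Source V1 fixes V_0 = 15 V.
KCL at each unknown node (sum of currents leaving = 0; resistances in Ω):
  Node 1: (V_1 - 15)/60 + (V_1 - 0)/200 = 0
Collecting terms: 0.02167 × V_1 = 0.25  =>  V_1 = 11.54 V
Part 1:
  Read off the nodal solution: V_1 = 11.54 V
Part 2:
  I_R2 = (V_1 - V_2)/R2 = (11.54 - 0)/200 = 0.05769 A
  Magnitude: I_R2 = 0.05769 A
Part 3:
  I_R2 = (V_1 - V_2)/R2 = (11.54 - 0)/200 = 0.05769 A
  P_R2 = I_R2² × R2 = (0.05769)² × 200 = 0.6657 W
Part 4:
  Power in each resistor, P = (ΔV)²/R:
    P_R1 = (15 - 11.54)²/60 = 0.1997 W
    P_R2 = (11.54 - 0)²/200 = 0.6657 W
  P_total = P_R1 + P_R2 = 0.8654 W

Final answers:
1. V_1 = 11.54 V
2. I_R2 = 0.05769 A
3. P_R2 = 0.6657 W
4. P_total = 0.8654 W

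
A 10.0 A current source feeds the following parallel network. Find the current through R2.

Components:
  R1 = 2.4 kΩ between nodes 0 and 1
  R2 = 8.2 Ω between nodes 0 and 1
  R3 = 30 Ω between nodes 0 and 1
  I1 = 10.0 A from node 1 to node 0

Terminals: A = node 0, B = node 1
All resistors sit directly between nodes 0 and 1, so they are in parallel and share one voltage V; the full source current 10 A splits among them.
1/R_par = 1/2400 + 1/8.2 + 1/30 = 0.1557 S  =>  R_par = 6.423 Ω
V = I × R_par = 10 × 6.423 = 64.23 V
I_R2 = V/R2 = 64.23/8.2 = 7.832 A

Final answer: 7.832 A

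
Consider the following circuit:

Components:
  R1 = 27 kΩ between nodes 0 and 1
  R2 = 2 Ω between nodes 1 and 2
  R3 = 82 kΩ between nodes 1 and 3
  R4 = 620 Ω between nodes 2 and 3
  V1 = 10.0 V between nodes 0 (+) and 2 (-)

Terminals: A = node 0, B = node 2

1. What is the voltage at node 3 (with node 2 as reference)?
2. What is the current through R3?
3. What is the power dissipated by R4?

Nodal analysis, taking node 2 as the 0 V reference.
Source V1 fixes V_0 = 10 V.
KCL at each unknown node (sum of currents leaving = 0; resistances in Ω):
  Node 1: (V_1 - 10)/27000 + (V_1 - 0)/2 + (V_1 - V_3)/82000 = 0
  Node 3: (V_3 - V_1)/82000 + (V_3 - 0)/620 = 0
Collecting terms (coefficients in siemens):
  0.5·V_1 - 0.0000122·V_3 = 0.0003704
  0.001625·V_3 - 0.0000122·V_1 = 0
Determinant D = (0.5)(0.001625) - (-0.0000122)(-0.0000122) = 0.0008126
V_1 = [(0.0003704)(0.001625) - (-0.0000122)(0)]/D = 0.0007407 V
V_3 = [(0.5)(0) - (0.0003704)(-0.0000122)]/D = 0.000005558 V
Part 1:
  Read off the nodal solution: V_3 = 0.000005558 V
Part 2:
  I_R3 = (V_1 - V_3)/R3 = (0.0007407 - 0.000005558)/82000 = 0.000000008965 A
  Magnitude: I_R3 = 0.000000008965 A
Part 3:
  I_R4 = (V_2 - V_3)/R4 = (0 - 0.000005558)/620 = -0.000000008965 A
  P_R4 = I_R4² × R4 = (-0.000000008965)² × 620 = 0.00000000000004983 W

Final answers:
1. V_3 = 5.558e-06 V
2. I_R3 = 8.965e-09 A
3. P_R4 = 4.983e-14 W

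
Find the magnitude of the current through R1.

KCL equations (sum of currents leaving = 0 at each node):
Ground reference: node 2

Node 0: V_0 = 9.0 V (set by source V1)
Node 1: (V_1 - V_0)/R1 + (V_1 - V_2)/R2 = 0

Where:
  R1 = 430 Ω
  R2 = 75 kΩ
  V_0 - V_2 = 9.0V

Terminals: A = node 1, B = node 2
Nodal analysis, taking node 2 as the 0 V reference.
Source V1 fixes V_0 = 9 V.
KCL at each unknown node (sum of currents leaving = 0; resistances in Ω):
  Node 1: (V_1 - 9)/430 + (V_1 - 0)/75000 = 0
Collecting terms: 0.002339 × V_1 = 0.02093  =>  V_1 = 8.949 V
I_R1 = (V_0 - V_1)/R1 = (9 - 8.949)/430 = 0.0001193 A
|I_R1| = 0.0001193 A

Final answer: |I_R1| = 0.0001193 A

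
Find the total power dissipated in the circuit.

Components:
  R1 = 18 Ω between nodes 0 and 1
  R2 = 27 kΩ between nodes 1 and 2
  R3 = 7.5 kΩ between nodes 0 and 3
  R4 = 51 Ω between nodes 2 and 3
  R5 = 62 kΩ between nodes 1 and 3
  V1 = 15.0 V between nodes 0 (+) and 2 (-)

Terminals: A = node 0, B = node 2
Nodal analysis, taking node 2 as the 0 V reference.
Source V1 fixes V_0 = 15 V.
KCL at each unknown node (sum of currents leaving = 0; resistances in Ω):
  Node 1: (V_1 - 15)/18 + (V_1 - 0)/27000 + (V_1 - V_3)/62000 = 0
  Node 3: (V_3 - 15)/7500 + (V_3 - 0)/51 + (V_3 - V_1)/62000 = 0
Collecting terms (coefficients in siemens):
  0.05561·V_1 - 0.00001613·V_3 = 0.8333
  0.01976·V_3 - 0.00001613·V_1 = 0.002
Determinant D = (0.05561)(0.01976) - (-0.00001613)(-0.00001613) = 0.001099
V_1 = [(0.8333)(0.01976) - (-0.00001613)(0.002)]/D = 14.99 V
V_3 = [(0.05561)(0.002) - (0.8333)(-0.00001613)]/D = 0.1135 V
Power in each resistor, P = (ΔV)²/R:
  P_R1 = (15 - 14.99)²/18 = 0.00001137 W
  P_R2 = (14.99 - 0)²/27000 = 0.008317 W
  P_R3 = (15 - 0.1135)²/7500 = 0.02955 W
  P_R4 = (0 - 0.1135)²/51 = 0.0002524 W
  P_R5 = (14.99 - 0.1135)²/62000 = 0.003567 W
P_total = P_R1 + P_R2 + P_R3 + P_R4 + P_R5 = 0.0417 W

Final answer: 0.0417 W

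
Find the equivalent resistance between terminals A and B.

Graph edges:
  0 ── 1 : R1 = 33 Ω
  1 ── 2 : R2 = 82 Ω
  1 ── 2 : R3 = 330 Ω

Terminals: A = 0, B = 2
Reduce the network between node 0 (A) and node 2 (B) by series/parallel combination:
  Rp1 = R2 ‖ R3 (parallel, both between nodes 1 and 2) = 1/(1/82 + 1/330) = 65.68 Ω
  Rs1 = R1 + Rp1 (series, joined only at node 1) = 33 + 65.68 = 98.68 Ω
R_eq = 98.68 Ω

Final answer: 98.68 Ω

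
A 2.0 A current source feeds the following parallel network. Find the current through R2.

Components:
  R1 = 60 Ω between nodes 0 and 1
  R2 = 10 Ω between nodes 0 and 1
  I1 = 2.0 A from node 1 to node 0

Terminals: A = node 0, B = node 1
All resistors sit directly between nodes 0 and 1, so they are in parallel and share one voltage V; the full source current 2 A splits among them.
1/R_par = 1/60 + 1/10 = 0.1167 S  =>  R_par = 8.571 Ω
V = I × R_par = 2 × 8.571 = 17.14 V
I_R2 = V/R2 = 17.14/10 = 1.714 A

Final answer: 1.714 A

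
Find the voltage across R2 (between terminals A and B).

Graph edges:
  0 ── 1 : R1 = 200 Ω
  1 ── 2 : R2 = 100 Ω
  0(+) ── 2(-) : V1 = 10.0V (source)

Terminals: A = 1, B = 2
R1 and R2 are in series across V1 (node 0 → node 1 → node 2), and the output A–B is taken across R2, so this is a voltage divider.
Series current: I = V1/(R1 + R2) = 10/(200 + 100) = 10/300 = 0.03333 A
V_R2 = I × R2 = V1 × R2/(R1 + R2) = 10 × 100/300 = 3.333 V

Final answer: 3.333 V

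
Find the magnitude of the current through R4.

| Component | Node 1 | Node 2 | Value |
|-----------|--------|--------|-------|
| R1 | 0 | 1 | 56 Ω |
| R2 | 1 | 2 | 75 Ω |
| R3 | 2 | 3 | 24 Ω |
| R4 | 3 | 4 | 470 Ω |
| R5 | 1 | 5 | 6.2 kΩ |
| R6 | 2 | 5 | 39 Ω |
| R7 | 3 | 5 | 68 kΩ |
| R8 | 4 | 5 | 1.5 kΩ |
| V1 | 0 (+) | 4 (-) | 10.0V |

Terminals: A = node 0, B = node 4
Nodal analysis, taking node 4 as the 0 V reference.
Source V1 fixes V_0 = 10 V.
KCL at each unknown node (sum of currents leaving = 0; resistances in Ω):
  Node 1: (V_1 - 10)/56 + (V_1 - V_2)/75 + (V_1 - V_5)/6200 = 0
  Node 2: (V_2 - V_1)/75 + (V_2 - V_3)/24 + (V_2 - V_5)/39 = 0
  Node 3: (V_3 - V_2)/24 + (V_3 - 0)/470 + (V_3 - V_5)/68000 = 0
  Node 5: (V_5 - V_1)/6200 + (V_5 - V_2)/39 + (V_5 - V_3)/68000 + (V_5 - 0)/1500 = 0
Collecting terms (coefficients in siemens):
  0.03135·V_1 - 0.01333·V_2 - 0.0001613·V_5 = 0.1786
  0.08064·V_2 - 0.01333·V_1 - 0.04167·V_3 - 0.02564·V_5 = 0
  0.04381·V_3 - 0.04167·V_2 - 0.00001471·V_5 = 0
  0.02648·V_5 - 0.0001613·V_1 - 0.02564·V_2 - 0.00001471·V_3 = 0
Solving these 4 simultaneous equations (Gaussian elimination) gives:
  V_1 = 8.889 V, V_2 = 7.42 V, V_3 = 7.059 V, V_5 = 7.242 V
I_R4 = (V_3 - V_4)/R4 = (7.059 - 0)/470 = 0.01502 A
|I_R4| = 0.01502 A

Final answer: |I_R4| = 0.01502 A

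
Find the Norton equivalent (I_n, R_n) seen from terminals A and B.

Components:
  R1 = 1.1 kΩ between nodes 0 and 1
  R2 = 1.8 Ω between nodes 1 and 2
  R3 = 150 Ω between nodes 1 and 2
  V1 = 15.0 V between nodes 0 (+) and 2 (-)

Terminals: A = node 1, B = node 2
Find the Thévenin equivalent first; then I_n = V_th/R_th and R_n = R_th.
Step 1 — V_th is the open-circuit voltage V_A - V_B (nothing connected across the terminals).
Nodal analysis, taking node 2 as the 0 V reference.
Source V1 fixes V_0 = 15 V.
KCL at each unknown node (sum of currents leaving = 0; resistances in Ω):
  Node 1: (V_1 - 15)/1100 + (V_1 - 0)/1.8 + (V_1 - 0)/150 = 0
Collecting terms: 0.5631 × V_1 = 0.01364  =>  V_1 = 0.02422 V
V_th = V_1 - V_2 = 0.02422 - 0 = 0.02422 V
Step 2 — R_th: zero the source — replace V1 by a short circuit (node 2 merges into node 0) — and find the resistance seen between A (node 1) and B (node 0).
Reduce the network between node 1 (A) and node 0 (B) by series/parallel combination:
  Rp1 = R1 ‖ R2 ‖ R3 (parallel, all between nodes 0 and 1) = 1/(1/1100 + 1/1.8 + 1/150) = 1.776 Ω
R_th = 1.776 Ω
I_n = V_th/R_th = 0.02422/1.776 = 0.01364 A, and R_n = R_th = 1.776 Ω

Final answer: I_n = 0.01364 A, R_n = 1.776 Ω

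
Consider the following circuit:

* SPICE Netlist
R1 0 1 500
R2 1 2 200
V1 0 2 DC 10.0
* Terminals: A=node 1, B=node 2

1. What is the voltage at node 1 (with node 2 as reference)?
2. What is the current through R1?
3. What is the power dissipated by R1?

Nodal analysis, taking node 2 as the 0 V reference.
Source V1 fixes V_0 = 10 V.
KCL at each unknown node (sum of currents leaving = 0; resistances in Ω):
  Node 1: (V_1 - 10)/500 + (V_1 - 0)/200 = 0
Collecting terms: 0.007 × V_1 = 0.02  =>  V_1 = 2.857 V
Part 1:
  Read off the nodal solution: V_1 = 2.857 V
Part 2:
  I_R1 = (V_0 - V_1)/R1 = (10 - 2.857)/500 = 0.01429 A
  Magnitude: I_R1 = 0.01429 A
Part 3:
  I_R1 = (V_0 - V_1)/R1 = (10 - 2.857)/500 = 0.01429 A
  P_R1 = I_R1² × R1 = (0.01429)² × 500 = 0.102 W

Final answers:
1. V_1 = 2.857 V
2. I_R1 = 0.01429 A
3. P_R1 = 0.102 W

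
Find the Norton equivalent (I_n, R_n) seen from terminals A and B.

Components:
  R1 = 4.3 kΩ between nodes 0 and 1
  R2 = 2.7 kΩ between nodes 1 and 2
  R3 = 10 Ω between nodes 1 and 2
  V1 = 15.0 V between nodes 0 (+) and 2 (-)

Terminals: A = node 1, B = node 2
Find the Thévenin equivalent first; then I_n = V_th/R_th and R_n = R_th.
Step 1 — V_th is the open-circuit voltage V_A - V_B (nothing connected across the terminals).
Nodal analysis, taking node 2 as the 0 V reference.
Source V1 fixes V_0 = 15 V.
KCL at each unknown node (sum of currents leaving = 0; resistances in Ω):
  Node 1: (V_1 - 15)/4300 + (V_1 - 0)/2700 + (V_1 - 0)/10 = 0
Collecting terms: 0.1006 × V_1 = 0.003488  =>  V_1 = 0.03467 V
V_th = V_1 - V_2 = 0.03467 - 0 = 0.03467 V
Step 2 — R_th: zero the source — replace V1 by a short circuit (node 2 merges into node 0) — and find the resistance seen between A (node 1) and B (node 0).
Reduce the network between node 1 (A) and node 0 (B) by series/parallel combination:
  Rp1 = R1 ‖ R2 ‖ R3 (parallel, all between nodes 0 and 1) = 1/(1/4300 + 1/2700 + 1/10) = 9.94 Ω
R_th = 9.94 Ω
I_n = V_th/R_th = 0.03467/9.94 = 0.003488 A, and R_n = R_th = 9.94 Ω

Final answer: I_n = 0.003488 A, R_n = 9.94 Ω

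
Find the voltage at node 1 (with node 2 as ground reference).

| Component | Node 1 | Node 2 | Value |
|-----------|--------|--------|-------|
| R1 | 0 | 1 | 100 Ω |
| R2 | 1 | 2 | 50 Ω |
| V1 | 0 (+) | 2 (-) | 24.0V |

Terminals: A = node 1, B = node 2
Nodal analysis, taking node 2 as the 0 V reference.
Source V1 fixes V_0 = 24 V.
KCL at each unknown node (sum of currents leaving = 0; resistances in Ω):
  Node 1: (V_1 - 24)/100 + (V_1 - 0)/50 = 0
Collecting terms: 0.03 × V_1 = 0.24  =>  V_1 = 8 V
The requested potential is V_1 = 8 V.

Final answer: V_1 = 8 V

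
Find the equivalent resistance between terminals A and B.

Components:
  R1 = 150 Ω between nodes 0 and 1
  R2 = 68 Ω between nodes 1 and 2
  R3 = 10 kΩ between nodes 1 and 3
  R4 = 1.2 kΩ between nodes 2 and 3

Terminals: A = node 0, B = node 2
Reduce the network between node 0 (A) and node 2 (B) by series/parallel combination:
  Rs1 = R3 + R4 (series, joined only at node 3) = 10000 + 1200 = 11200 Ω
  Rp1 = R2 ‖ Rs1 (parallel, both between nodes 1 and 2) = 1/(1/68 + 1/11200) = 67.59 Ω
  Rs2 = R1 + Rp1 (series, joined only at node 1) = 150 + 67.59 = 217.6 Ω
R_eq = 217.6 Ω

Final answer: 217.6 Ω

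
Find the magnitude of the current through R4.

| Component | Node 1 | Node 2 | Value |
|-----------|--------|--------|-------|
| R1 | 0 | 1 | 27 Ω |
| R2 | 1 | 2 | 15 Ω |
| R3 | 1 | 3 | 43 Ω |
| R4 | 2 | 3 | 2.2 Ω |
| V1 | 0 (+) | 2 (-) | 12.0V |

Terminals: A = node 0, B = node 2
Nodal analysis, taking node 2 as the 0 V reference.
Source V1 fixes V_0 = 12 V.
KCL at each unknown node (sum of currents leaving = 0; resistances in Ω):
  Node 1: (V_1 - 12)/27 + (V_1 - 0)/15 + (V_1 - V_3)/43 = 0
  Node 3: (V_3 - V_1)/43 + (V_3 - 0)/2.2 = 0
Collecting terms (coefficients in siemens):
  0.127·V_1 - 0.02326·V_3 = 0.4444
  0.4778·V_3 - 0.02326·V_1 = 0
Determinant D = (0.127)(0.4778) - (-0.02326)(-0.02326) = 0.06012
V_1 = [(0.4444)(0.4778) - (-0.02326)(0)]/D = 3.532 V
V_3 = [(0.127)(0) - (0.4444)(-0.02326)]/D = 0.1719 V
I_R4 = (V_2 - V_3)/R4 = (0 - 0.1719)/2.2 = -0.07815 A
|I_R4| = 0.07815 A

Final answer: |I_R4| = 0.07815 A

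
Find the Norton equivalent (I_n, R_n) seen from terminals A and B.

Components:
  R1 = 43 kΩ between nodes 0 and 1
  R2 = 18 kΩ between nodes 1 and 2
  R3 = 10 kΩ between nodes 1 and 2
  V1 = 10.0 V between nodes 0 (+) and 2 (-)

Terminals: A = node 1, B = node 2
Find the Thévenin equivalent first; then I_n = V_th/R_th and R_n = R_th.
Step 1 — V_th is the open-circuit voltage V_A - V_B (nothing connected across the terminals).
Nodal analysis, taking node 2 as the 0 V reference.
Source V1 fixes V_0 = 10 V.
KCL at each unknown node (sum of currents leaving = 0; resistances in Ω):
  Node 1: (V_1 - 10)/43000 + (V_1 - 0)/18000 + (V_1 - 0)/10000 = 0
Collecting terms: 0.0001788 × V_1 = 0.0002326  =>  V_1 = 1.301 V
V_th = V_1 - V_2 = 1.301 - 0 = 1.301 V
Step 2 — R_th: zero the source — replace V1 by a short circuit (node 2 merges into node 0) — and find the resistance seen between A (node 1) and B (node 0).
Reduce the network between node 1 (A) and node 0 (B) by series/parallel combination:
  Rp1 = R1 ‖ R2 ‖ R3 (parallel, all between nodes 0 and 1) = 1/(1/43000 + 1/18000 + 1/10000) = 5592 Ω
R_th = 5.592 kΩ
I_n = V_th/R_th = 1.301/5592 = 0.0002326 A, and R_n = R_th = 5.592 kΩ

Final answer: I_n = 0.0002326 A, R_n = 5.592 kΩ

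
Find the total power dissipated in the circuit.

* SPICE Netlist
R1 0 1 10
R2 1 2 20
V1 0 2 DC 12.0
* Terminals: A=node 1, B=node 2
Nodal analysis, taking node 2 as the 0 V reference.
Source V1 fixes V_0 = 12 V.
KCL at each unknown node (sum of currents leaving = 0; resistances in Ω):
  Node 1: (V_1 - 12)/10 + (V_1 - 0)/20 = 0
Collecting terms: 0.15 × V_1 = 1.2  =>  V_1 = 8 V
Power in each resistor, P = (ΔV)²/R:
  P_R1 = (12 - 8)²/10 = 1.6 W
  P_R2 = (8 - 0)²/20 = 3.2 W
P_total = P_R1 + P_R2 = 4.8 W

Final answer: 4.8 W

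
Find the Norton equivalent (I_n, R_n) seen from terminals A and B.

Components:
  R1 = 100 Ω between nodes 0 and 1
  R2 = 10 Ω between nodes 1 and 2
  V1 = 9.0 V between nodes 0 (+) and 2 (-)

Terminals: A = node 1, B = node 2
Find the Thévenin equivalent first; then I_n = V_th/R_th and R_n = R_th.
Step 1 — V_th is the open-circuit voltage V_A - V_B (nothing connected across the terminals).
Nodal analysis, taking node 2 as the 0 V reference.
Source V1 fixes V_0 = 9 V.
KCL at each unknown node (sum of currents leaving = 0; resistances in Ω):
  Node 1: (V_1 - 9)/100 + (V_1 - 0)/10 = 0
Collecting terms: 0.11 × V_1 = 0.09  =>  V_1 = 0.8182 V
V_th = V_1 - V_2 = 0.8182 - 0 = 0.8182 V
Step 2 — R_th: zero the source — replace V1 by a short circuit (node 2 merges into node 0) — and find the resistance seen between A (node 1) and B (node 0).
Reduce the network between node 1 (A) and node 0 (B) by series/parallel combination:
  Rp1 = R1 ‖ R2 (parallel, both between nodes 0 and 1) = 1/(1/100 + 1/10) = 9.091 Ω
R_th = 9.091 Ω
I_n = V_th/R_th = 0.8182/9.091 = 0.09 A, and R_n = R_th = 9.091 Ω

Final answer: I_n = 0.09 A, R_n = 9.091 Ω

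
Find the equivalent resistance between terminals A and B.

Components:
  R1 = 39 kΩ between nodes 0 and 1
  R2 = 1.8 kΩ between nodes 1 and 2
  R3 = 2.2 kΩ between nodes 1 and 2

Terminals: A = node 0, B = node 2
Reduce the network between node 0 (A) and node 2 (B) by series/parallel combination:
  Rp1 = R2 ‖ R3 (parallel, both between nodes 1 and 2) = 1/(1/1800 + 1/2200) = 990 Ω
  Rs1 = R1 + Rp1 (series, joined only at node 1) = 39000 + 990 = 39990 Ω
R_eq = 39.99 kΩ

Final answer: 39.99 kΩ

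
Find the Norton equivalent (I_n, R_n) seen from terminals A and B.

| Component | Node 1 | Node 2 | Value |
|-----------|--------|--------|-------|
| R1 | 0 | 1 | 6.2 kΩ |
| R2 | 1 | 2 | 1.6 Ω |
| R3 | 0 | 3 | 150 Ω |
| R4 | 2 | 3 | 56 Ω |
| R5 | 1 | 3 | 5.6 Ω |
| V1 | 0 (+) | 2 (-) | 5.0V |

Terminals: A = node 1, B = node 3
Find the Thévenin equivalent first; then I_n = V_th/R_th and R_n = R_th.
Step 1 — V_th is the open-circuit voltage V_A - V_B (nothing connected across the terminals).
Nodal analysis, taking node 2 as the 0 V reference.
Source V1 fixes V_0 = 5 V.
KCL at each unknown node (sum of currents leaving = 0; resistances in Ω):
  Node 1: (V_1 - 5)/6200 + (V_1 - 0)/1.6 + (V_1 - V_3)/5.6 = 0
  Node 3: (V_3 - 5)/150 + (V_3 - 0)/56 + (V_3 - V_1)/5.6 = 0
Collecting terms (coefficients in siemens):
  0.8037·V_1 - 0.1786·V_3 = 0.0008065
  0.2031·V_3 - 0.1786·V_1 = 0.03333
Determinant D = (0.8037)(0.2031) - (-0.1786)(-0.1786) = 0.1313
V_1 = [(0.0008065)(0.2031) - (-0.1786)(0.03333)]/D = 0.04657 V
V_3 = [(0.8037)(0.03333) - (0.0008065)(-0.1786)]/D = 0.2051 V
V_th = V_1 - V_3 = 0.04657 - 0.2051 = -0.1585 V
Step 2 — R_th: zero the source — replace V1 by a short circuit (node 2 merges into node 0) — and find the resistance seen between A (node 1) and B (node 3).
Reduce the network between node 1 (A) and node 3 (B) by series/parallel combination:
  Rp1 = R1 ‖ R2 (parallel, both between nodes 0 and 1) = 1/(1/6200 + 1/1.6) = 1.6 Ω
  Rp2 = R3 ‖ R4 (parallel, both between nodes 0 and 3) = 1/(1/150 + 1/56) = 40.78 Ω
  Rs1 = Rp1 + Rp2 (series, joined only at node 0) = 1.6 + 40.78 = 42.38 Ω
  Rp3 = R5 ‖ Rs1 (parallel, both between nodes 1 and 3) = 1/(1/5.6 + 1/42.38) = 4.946 Ω
R_th = 4.946 Ω
I_n = V_th/R_th = -0.1585/4.946 = -0.03204 A, and R_n = R_th = 4.946 Ω

Final answer: I_n = -0.03204 A, R_n = 4.946 Ω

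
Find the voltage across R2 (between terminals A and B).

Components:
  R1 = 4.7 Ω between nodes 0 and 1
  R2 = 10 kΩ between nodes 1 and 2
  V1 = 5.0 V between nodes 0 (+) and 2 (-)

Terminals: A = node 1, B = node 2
R1 and R2 are in series across V1 (node 0 → node 1 → node 2), and the output A–B is taken across R2, so this is a voltage divider.
Series current: I = V1/(R1 + R2) = 5/(4.7 + 10000) = 5/10000 = 0.0004998 A
V_R2 = I × R2 = V1 × R2/(R1 + R2) = 5 × 10000/10000 = 4.998 V

Final answer: 4.998 V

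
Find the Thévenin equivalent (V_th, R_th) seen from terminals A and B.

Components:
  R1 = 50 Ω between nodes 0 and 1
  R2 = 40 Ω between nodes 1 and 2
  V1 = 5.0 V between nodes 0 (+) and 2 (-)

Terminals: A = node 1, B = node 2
Step 1 — V_th is the open-circuit voltage V_A - V_B (nothing connected across the terminals).
Nodal analysis, taking node 2 as the 0 V reference.
Source V1 fixes V_0 = 5 V.
KCL at each unknown node (sum of currents leaving = 0; resistances in Ω):
  Node 1: (V_1 - 5)/50 + (V_1 - 0)/40 = 0
Collecting terms: 0.045 × V_1 = 0.1  =>  V_1 = 2.222 V
V_th = V_1 - V_2 = 2.222 - 0 = 2.222 V
Step 2 — R_th: zero the source — replace V1 by a short circuit (node 2 merges into node 0) — and find the resistance seen between A (node 1) and B (node 0).
Reduce the network between node 1 (A) and node 0 (B) by series/parallel combination:
  Rp1 = R1 ‖ R2 (parallel, both between nodes 0 and 1) = 1/(1/50 + 1/40) = 22.22 Ω
R_th = 22.22 Ω

Final answer: V_th = 2.222 V, R_th = 22.22 Ω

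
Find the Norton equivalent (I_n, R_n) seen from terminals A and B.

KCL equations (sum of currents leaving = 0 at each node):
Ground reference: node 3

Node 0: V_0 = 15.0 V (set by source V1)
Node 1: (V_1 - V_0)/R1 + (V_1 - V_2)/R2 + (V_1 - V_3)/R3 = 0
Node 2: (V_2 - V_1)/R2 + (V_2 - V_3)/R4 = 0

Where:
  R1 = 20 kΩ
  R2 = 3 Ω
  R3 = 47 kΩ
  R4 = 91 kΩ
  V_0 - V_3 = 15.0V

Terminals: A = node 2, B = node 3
Find the Thévenin equivalent first; then I_n = V_th/R_th and R_n = R_th.
Step 1 — V_th is the open-circuit voltage V_A - V_B (nothing connected across the terminals).
Nodal analysis, taking node 3 as the 0 V reference.
Source V1 fixes V_0 = 15 V.
KCL at each unknown node (sum of currents leaving = 0; resistances in Ω):
  Node 1: (V_1 - 15)/20000 + (V_1 - V_2)/3 + (V_1 - 0)/47000 = 0
  Node 2: (V_2 - V_1)/3 + (V_2 - 0)/91000 = 0
Collecting terms (coefficients in siemens):
  0.3334·V_1 - 0.3333·V_2 = 0.00075
  0.3333·V_2 - 0.3333·V_1 = 0
Determinant D = (0.3334)(0.3333) - (-0.3333)(-0.3333) = 0.00002742
V_1 = [(0.00075)(0.3333) - (-0.3333)(0)]/D = 9.117 V
V_2 = [(0.3334)(0) - (0.00075)(-0.3333)]/D = 9.117 V
V_th = V_2 - V_3 = 9.117 - 0 = 9.117 V
Step 2 — R_th: zero the source — replace V1 by a short circuit (node 3 merges into node 0) — and find the resistance seen between A (node 2) and B (node 0).
Reduce the network between node 2 (A) and node 0 (B) by series/parallel combination:
  Rp1 = R1 ‖ R3 (parallel, both between nodes 0 and 1) = 1/(1/20000 + 1/47000) = 14030 Ω
  Rs1 = R2 + Rp1 (series, joined only at node 1) = 3 + 14030 = 14030 Ω
  Rp2 = R4 ‖ Rs1 (parallel, both between nodes 0 and 2) = 1/(1/91000 + 1/14030) = 12160 Ω
R_th = 12.16 kΩ
I_n = V_th/R_th = 9.117/12160 = 0.0007498 A, and R_n = R_th = 12.16 kΩ

Final answer: I_n = 0.0007498 A, R_n = 12.16 kΩ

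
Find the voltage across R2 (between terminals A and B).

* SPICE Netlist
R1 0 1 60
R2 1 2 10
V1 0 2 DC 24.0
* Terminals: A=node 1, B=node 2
R1 and R2 are in series across V1 (node 0 → node 1 → node 2), and the output A–B is taken across R2, so this is a voltage divider.
Series current: I = V1/(R1 + R2) = 24/(60 + 10) = 24/70 = 0.3429 A
V_R2 = I × R2 = V1 × R2/(R1 + R2) = 24 × 10/70 = 3.429 V

Final answer: 3.429 V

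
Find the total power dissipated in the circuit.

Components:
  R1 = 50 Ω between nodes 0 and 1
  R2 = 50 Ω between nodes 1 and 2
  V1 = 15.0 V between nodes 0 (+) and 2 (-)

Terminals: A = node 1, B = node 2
Nodal analysis, taking node 2 as the 0 V reference.
Source V1 fixes V_0 = 15 V.
KCL at each unknown node (sum of currents leaving = 0; resistances in Ω):
  Node 1: (V_1 - 15)/50 + (V_1 - 0)/50 = 0
Collecting terms: 0.04 × V_1 = 0.3  =>  V_1 = 7.5 V
Power in each resistor, P = (ΔV)²/R:
  P_R1 = (15 - 7.5)²/50 = 1.125 W
  P_R2 = (7.5 - 0)²/50 = 1.125 W
P_total = P_R1 + P_R2 = 2.25 W

Final answer: 2.25 W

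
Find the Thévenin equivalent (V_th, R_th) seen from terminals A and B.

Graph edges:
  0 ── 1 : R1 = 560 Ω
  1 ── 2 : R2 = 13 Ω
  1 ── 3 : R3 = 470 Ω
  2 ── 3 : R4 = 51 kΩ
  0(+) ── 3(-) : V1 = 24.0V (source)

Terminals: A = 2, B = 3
Step 1 — V_th is the open-circuit voltage V_A - V_B (nothing connected across the terminals).
Nodal analysis, taking node 3 as the 0 V reference.
Source V1 fixes V_0 = 24 V.
KCL at each unknown node (sum of currents leaving = 0; resistances in Ω):
  Node 1: (V_1 - 24)/560 + (V_1 - V_2)/13 + (V_1 - 0)/470 = 0
  Node 2: (V_2 - V_1)/13 + (V_2 - 0)/51000 = 0
Collecting terms (coefficients in siemens):
  0.08084·V_1 - 0.07692·V_2 = 0.04286
  0.07694·V_2 - 0.07692·V_1 = 0
Determinant D = (0.08084)(0.07694) - (-0.07692)(-0.07692) = 0.0003026
V_1 = [(0.04286)(0.07694) - (-0.07692)(0)]/D = 10.9 V
V_2 = [(0.08084)(0) - (0.04286)(-0.07692)]/D = 10.89 V
V_th = V_2 - V_3 = 10.89 - 0 = 10.89 V
Step 2 — R_th: zero the source — replace V1 by a short circuit (node 3 merges into node 0) — and find the resistance seen between A (node 2) and B (node 0).
Reduce the network between node 2 (A) and node 0 (B) by series/parallel combination:
  Rp1 = R1 ‖ R3 (parallel, both between nodes 0 and 1) = 1/(1/560 + 1/470) = 255.5 Ω
  Rs1 = R2 + Rp1 (series, joined only at node 1) = 13 + 255.5 = 268.5 Ω
  Rp2 = R4 ‖ Rs1 (parallel, both between nodes 0 and 2) = 1/(1/51000 + 1/268.5) = 267.1 Ω
R_th = 267.1 Ω

Final answer: V_th = 10.89 V, R_th = 267.1 Ω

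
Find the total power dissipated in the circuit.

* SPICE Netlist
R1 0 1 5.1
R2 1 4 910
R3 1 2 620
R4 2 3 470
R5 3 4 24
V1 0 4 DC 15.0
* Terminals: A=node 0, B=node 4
Nodal analysis, taking node 4 as the 0 V reference.
Source V1 fixes V_0 = 15 V.
KCL at each unknown node (sum of currents leaving = 0; resistances in Ω):
  Node 1: (V_1 - 15)/5.1 + (V_1 - 0)/910 + (V_1 - V_2)/620 = 0
  Node 2: (V_2 - V_1)/620 + (V_2 - V_3)/470 = 0
  Node 3: (V_3 - V_2)/470 + (V_3 - 0)/24 = 0
Collecting terms (coefficients in siemens):
  0.1988·V_1 - 0.001613·V_2 = 2.941
  0.003741·V_2 - 0.001613·V_1 - 0.002128·V_3 = 0
  0.04379·V_3 - 0.002128·V_2 = 0
Solving these 3 simultaneous equations (Gaussian elimination) gives:
  V_1 = 14.85 V, V_2 = 6.585 V, V_3 = 0.3199 V
Power in each resistor, P = (ΔV)²/R:
  P_R1 = (15 - 14.85)²/5.1 = 0.004483 W
  P_R2 = (14.85 - 0)²/910 = 0.2423 W
  P_R3 = (14.85 - 6.585)²/620 = 0.1102 W
  P_R4 = (6.585 - 0.3199)²/470 = 0.0835 W
  P_R5 = (0.3199 - 0)²/24 = 0.004264 W
P_total = P_R1 + P_R2 + P_R3 + P_R4 + P_R5 = 0.4447 W

Final answer: 0.4447 W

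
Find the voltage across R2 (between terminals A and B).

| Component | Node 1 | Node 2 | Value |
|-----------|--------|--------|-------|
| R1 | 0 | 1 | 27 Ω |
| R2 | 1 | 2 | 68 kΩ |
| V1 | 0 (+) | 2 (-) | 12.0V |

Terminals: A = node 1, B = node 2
R1 and R2 are in series across V1 (node 0 → node 1 → node 2), and the output A–B is taken across R2, so this is a voltage divider.
Series current: I = V1/(R1 + R2) = 12/(27 + 68000) = 12/68030 = 0.0001764 A
V_R2 = I × R2 = V1 × R2/(R1 + R2) = 12 × 68000/68030 = 12 V

Final answer: 12 V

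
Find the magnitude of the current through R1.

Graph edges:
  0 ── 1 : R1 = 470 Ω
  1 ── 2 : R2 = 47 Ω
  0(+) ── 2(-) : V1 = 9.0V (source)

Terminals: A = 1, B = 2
Nodal analysis, taking node 2 as the 0 V reference.
Source V1 fixes V_0 = 9 V.
KCL at each unknown node (sum of currents leaving = 0; resistances in Ω):
  Node 1: (V_1 - 9)/470 + (V_1 - 0)/47 = 0
Collecting terms: 0.0234 × V_1 = 0.01915  =>  V_1 = 0.8182 V
I_R1 = (V_0 - V_1)/R1 = (9 - 0.8182)/470 = 0.01741 A
|I_R1| = 0.01741 A

Final answer: |I_R1| = 0.01741 A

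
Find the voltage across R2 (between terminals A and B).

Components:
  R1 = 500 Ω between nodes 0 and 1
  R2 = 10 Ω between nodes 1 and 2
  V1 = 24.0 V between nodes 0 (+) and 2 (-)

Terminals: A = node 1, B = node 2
R1 and R2 are in series across V1 (node 0 → node 1 → node 2), and the output A–B is taken across R2, so this is a voltage divider.
Series current: I = V1/(R1 + R2) = 24/(500 + 10) = 24/510 = 0.04706 A
V_R2 = I × R2 = V1 × R2/(R1 + R2) = 24 × 10/510 = 0.4706 V

Final answer: 0.4706 V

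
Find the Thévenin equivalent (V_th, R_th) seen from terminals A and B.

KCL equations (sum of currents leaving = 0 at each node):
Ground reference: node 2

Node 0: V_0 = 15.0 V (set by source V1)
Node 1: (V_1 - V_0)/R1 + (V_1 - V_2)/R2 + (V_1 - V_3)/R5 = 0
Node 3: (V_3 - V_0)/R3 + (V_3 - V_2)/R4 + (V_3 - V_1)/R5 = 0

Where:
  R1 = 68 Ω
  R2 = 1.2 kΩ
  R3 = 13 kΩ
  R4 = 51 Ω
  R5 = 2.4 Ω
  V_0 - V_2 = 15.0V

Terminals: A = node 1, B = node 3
Step 1 — V_th is the open-circuit voltage V_A - V_B (nothing connected across the terminals).
Nodal analysis, taking node 2 as the 0 V reference.
Source V1 fixes V_0 = 15 V.
KCL at each unknown node (sum of currents leaving = 0; resistances in Ω):
  Node 1: (V_1 - 15)/68 + (V_1 - 0)/1200 + (V_1 - V_3)/2.4 = 0
  Node 3: (V_3 - 15)/13000 + (V_3 - 0)/51 + (V_3 - V_1)/2.4 = 0
Collecting terms (coefficients in siemens):
  0.4322·V_1 - 0.4167·V_3 = 0.2206
  0.4364·V_3 - 0.4167·V_1 = 0.001154
Determinant D = (0.4322)(0.4364) - (-0.4167)(-0.4167) = 0.01498
V_1 = [(0.2206)(0.4364) - (-0.4167)(0.001154)]/D = 6.456 V
V_3 = [(0.4322)(0.001154) - (0.2206)(-0.4167)]/D = 6.168 V
V_th = V_1 - V_3 = 6.456 - 6.168 = 0.2886 V
Step 2 — R_th: zero the source — replace V1 by a short circuit (node 2 merges into node 0) — and find the resistance seen between A (node 1) and B (node 3).
Reduce the network between node 1 (A) and node 3 (B) by series/parallel combination:
  Rp1 = R1 ‖ R2 (parallel, both between nodes 0 and 1) = 1/(1/68 + 1/1200) = 64.35 Ω
  Rp2 = R3 ‖ R4 (parallel, both between nodes 0 and 3) = 1/(1/13000 + 1/51) = 50.8 Ω
  Rs1 = Rp1 + Rp2 (series, joined only at node 0) = 64.35 + 50.8 = 115.2 Ω
  Rp3 = R5 ‖ Rs1 (parallel, both between nodes 1 and 3) = 1/(1/2.4 + 1/115.2) = 2.351 Ω
R_th = 2.351 Ω

Final answer: V_th = 0.2886 V, R_th = 2.351 Ω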